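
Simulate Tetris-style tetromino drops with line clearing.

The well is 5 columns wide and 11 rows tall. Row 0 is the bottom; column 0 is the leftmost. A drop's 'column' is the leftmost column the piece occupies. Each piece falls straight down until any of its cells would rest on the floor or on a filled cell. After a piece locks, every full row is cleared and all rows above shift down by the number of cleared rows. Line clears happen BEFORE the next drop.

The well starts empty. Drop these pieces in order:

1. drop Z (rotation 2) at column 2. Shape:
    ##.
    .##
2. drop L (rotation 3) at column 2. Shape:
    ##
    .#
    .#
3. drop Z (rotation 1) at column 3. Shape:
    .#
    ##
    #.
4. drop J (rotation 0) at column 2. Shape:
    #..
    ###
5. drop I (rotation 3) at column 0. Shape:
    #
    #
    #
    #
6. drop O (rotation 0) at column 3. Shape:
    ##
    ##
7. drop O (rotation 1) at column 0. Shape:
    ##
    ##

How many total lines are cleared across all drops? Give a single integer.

Drop 1: Z rot2 at col 2 lands with bottom-row=0; cleared 0 line(s) (total 0); column heights now [0 0 2 2 1], max=2
Drop 2: L rot3 at col 2 lands with bottom-row=2; cleared 0 line(s) (total 0); column heights now [0 0 5 5 1], max=5
Drop 3: Z rot1 at col 3 lands with bottom-row=5; cleared 0 line(s) (total 0); column heights now [0 0 5 7 8], max=8
Drop 4: J rot0 at col 2 lands with bottom-row=8; cleared 0 line(s) (total 0); column heights now [0 0 10 9 9], max=10
Drop 5: I rot3 at col 0 lands with bottom-row=0; cleared 0 line(s) (total 0); column heights now [4 0 10 9 9], max=10
Drop 6: O rot0 at col 3 lands with bottom-row=9; cleared 0 line(s) (total 0); column heights now [4 0 10 11 11], max=11
Drop 7: O rot1 at col 0 lands with bottom-row=4; cleared 0 line(s) (total 0); column heights now [6 6 10 11 11], max=11

Answer: 0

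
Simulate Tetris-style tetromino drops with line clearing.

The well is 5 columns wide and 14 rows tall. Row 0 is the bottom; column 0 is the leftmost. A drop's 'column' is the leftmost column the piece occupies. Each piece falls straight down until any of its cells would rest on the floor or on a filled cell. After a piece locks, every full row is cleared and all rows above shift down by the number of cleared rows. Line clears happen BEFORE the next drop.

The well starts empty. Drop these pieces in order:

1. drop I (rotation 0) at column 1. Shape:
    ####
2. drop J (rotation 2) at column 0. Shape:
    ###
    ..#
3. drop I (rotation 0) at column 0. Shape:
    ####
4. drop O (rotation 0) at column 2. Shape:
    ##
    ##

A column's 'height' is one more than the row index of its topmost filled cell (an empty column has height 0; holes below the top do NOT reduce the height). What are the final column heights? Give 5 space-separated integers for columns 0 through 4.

Drop 1: I rot0 at col 1 lands with bottom-row=0; cleared 0 line(s) (total 0); column heights now [0 1 1 1 1], max=1
Drop 2: J rot2 at col 0 lands with bottom-row=1; cleared 0 line(s) (total 0); column heights now [3 3 3 1 1], max=3
Drop 3: I rot0 at col 0 lands with bottom-row=3; cleared 0 line(s) (total 0); column heights now [4 4 4 4 1], max=4
Drop 4: O rot0 at col 2 lands with bottom-row=4; cleared 0 line(s) (total 0); column heights now [4 4 6 6 1], max=6

Answer: 4 4 6 6 1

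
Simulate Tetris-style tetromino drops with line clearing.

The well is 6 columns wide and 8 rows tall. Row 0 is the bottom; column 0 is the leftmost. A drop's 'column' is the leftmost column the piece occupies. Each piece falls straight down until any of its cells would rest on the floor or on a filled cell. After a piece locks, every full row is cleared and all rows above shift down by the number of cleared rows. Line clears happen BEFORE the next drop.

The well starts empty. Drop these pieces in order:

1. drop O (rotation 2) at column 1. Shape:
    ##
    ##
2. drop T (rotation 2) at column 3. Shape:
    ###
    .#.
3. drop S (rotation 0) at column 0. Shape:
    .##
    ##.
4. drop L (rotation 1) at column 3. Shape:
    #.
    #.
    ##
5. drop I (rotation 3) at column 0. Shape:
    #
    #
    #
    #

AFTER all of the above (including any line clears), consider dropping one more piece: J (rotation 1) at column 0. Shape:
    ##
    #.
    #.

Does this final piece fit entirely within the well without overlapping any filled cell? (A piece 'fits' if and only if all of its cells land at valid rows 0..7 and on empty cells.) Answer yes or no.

Drop 1: O rot2 at col 1 lands with bottom-row=0; cleared 0 line(s) (total 0); column heights now [0 2 2 0 0 0], max=2
Drop 2: T rot2 at col 3 lands with bottom-row=0; cleared 0 line(s) (total 0); column heights now [0 2 2 2 2 2], max=2
Drop 3: S rot0 at col 0 lands with bottom-row=2; cleared 0 line(s) (total 0); column heights now [3 4 4 2 2 2], max=4
Drop 4: L rot1 at col 3 lands with bottom-row=2; cleared 0 line(s) (total 0); column heights now [3 4 4 5 3 2], max=5
Drop 5: I rot3 at col 0 lands with bottom-row=3; cleared 0 line(s) (total 0); column heights now [7 4 4 5 3 2], max=7
Test piece J rot1 at col 0 (width 2): heights before test = [7 4 4 5 3 2]; fits = False

Answer: no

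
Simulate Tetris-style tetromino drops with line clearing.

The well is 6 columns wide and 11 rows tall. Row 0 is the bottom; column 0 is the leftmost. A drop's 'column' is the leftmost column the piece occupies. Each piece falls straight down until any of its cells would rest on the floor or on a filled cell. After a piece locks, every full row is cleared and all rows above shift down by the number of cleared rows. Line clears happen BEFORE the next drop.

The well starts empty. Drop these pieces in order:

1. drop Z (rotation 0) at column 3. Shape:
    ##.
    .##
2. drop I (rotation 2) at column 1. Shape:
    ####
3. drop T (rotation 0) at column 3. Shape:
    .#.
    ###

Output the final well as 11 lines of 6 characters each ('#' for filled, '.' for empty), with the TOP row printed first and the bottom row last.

Answer: ......
......
......
......
......
......
....#.
...###
.####.
...##.
....##

Derivation:
Drop 1: Z rot0 at col 3 lands with bottom-row=0; cleared 0 line(s) (total 0); column heights now [0 0 0 2 2 1], max=2
Drop 2: I rot2 at col 1 lands with bottom-row=2; cleared 0 line(s) (total 0); column heights now [0 3 3 3 3 1], max=3
Drop 3: T rot0 at col 3 lands with bottom-row=3; cleared 0 line(s) (total 0); column heights now [0 3 3 4 5 4], max=5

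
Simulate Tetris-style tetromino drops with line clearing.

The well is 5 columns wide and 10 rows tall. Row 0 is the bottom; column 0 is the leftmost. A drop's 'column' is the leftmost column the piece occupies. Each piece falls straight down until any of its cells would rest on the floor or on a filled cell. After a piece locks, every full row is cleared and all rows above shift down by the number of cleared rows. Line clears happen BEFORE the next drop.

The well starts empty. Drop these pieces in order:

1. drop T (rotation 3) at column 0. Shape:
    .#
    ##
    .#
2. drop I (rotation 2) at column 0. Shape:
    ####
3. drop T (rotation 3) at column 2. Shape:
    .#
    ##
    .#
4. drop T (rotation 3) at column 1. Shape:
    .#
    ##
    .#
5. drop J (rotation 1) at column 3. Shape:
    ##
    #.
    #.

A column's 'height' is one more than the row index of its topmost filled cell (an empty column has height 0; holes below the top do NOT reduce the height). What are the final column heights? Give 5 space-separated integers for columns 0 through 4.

Drop 1: T rot3 at col 0 lands with bottom-row=0; cleared 0 line(s) (total 0); column heights now [2 3 0 0 0], max=3
Drop 2: I rot2 at col 0 lands with bottom-row=3; cleared 0 line(s) (total 0); column heights now [4 4 4 4 0], max=4
Drop 3: T rot3 at col 2 lands with bottom-row=4; cleared 0 line(s) (total 0); column heights now [4 4 6 7 0], max=7
Drop 4: T rot3 at col 1 lands with bottom-row=6; cleared 0 line(s) (total 0); column heights now [4 8 9 7 0], max=9
Drop 5: J rot1 at col 3 lands with bottom-row=7; cleared 0 line(s) (total 0); column heights now [4 8 9 10 10], max=10

Answer: 4 8 9 10 10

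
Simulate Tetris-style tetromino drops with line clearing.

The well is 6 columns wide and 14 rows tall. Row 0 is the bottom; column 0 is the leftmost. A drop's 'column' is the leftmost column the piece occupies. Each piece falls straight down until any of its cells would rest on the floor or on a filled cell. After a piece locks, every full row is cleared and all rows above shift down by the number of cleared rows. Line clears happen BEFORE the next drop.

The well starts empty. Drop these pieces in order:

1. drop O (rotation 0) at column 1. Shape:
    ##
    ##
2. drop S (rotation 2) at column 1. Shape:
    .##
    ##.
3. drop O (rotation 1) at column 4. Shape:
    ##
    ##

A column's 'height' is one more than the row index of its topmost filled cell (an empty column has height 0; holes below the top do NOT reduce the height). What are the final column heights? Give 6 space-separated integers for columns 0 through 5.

Answer: 0 3 4 4 2 2

Derivation:
Drop 1: O rot0 at col 1 lands with bottom-row=0; cleared 0 line(s) (total 0); column heights now [0 2 2 0 0 0], max=2
Drop 2: S rot2 at col 1 lands with bottom-row=2; cleared 0 line(s) (total 0); column heights now [0 3 4 4 0 0], max=4
Drop 3: O rot1 at col 4 lands with bottom-row=0; cleared 0 line(s) (total 0); column heights now [0 3 4 4 2 2], max=4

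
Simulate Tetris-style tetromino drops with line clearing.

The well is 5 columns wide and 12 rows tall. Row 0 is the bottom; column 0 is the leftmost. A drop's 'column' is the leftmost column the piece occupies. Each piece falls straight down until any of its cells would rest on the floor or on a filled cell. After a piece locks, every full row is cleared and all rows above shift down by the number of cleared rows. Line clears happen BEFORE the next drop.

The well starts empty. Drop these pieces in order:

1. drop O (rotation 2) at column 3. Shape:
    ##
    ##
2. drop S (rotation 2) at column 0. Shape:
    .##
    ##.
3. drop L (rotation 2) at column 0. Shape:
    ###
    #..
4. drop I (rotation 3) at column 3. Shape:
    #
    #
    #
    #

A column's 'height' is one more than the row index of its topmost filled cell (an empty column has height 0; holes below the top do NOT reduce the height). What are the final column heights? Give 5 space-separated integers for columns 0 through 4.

Drop 1: O rot2 at col 3 lands with bottom-row=0; cleared 0 line(s) (total 0); column heights now [0 0 0 2 2], max=2
Drop 2: S rot2 at col 0 lands with bottom-row=0; cleared 0 line(s) (total 0); column heights now [1 2 2 2 2], max=2
Drop 3: L rot2 at col 0 lands with bottom-row=1; cleared 1 line(s) (total 1); column heights now [2 2 2 1 1], max=2
Drop 4: I rot3 at col 3 lands with bottom-row=1; cleared 0 line(s) (total 1); column heights now [2 2 2 5 1], max=5

Answer: 2 2 2 5 1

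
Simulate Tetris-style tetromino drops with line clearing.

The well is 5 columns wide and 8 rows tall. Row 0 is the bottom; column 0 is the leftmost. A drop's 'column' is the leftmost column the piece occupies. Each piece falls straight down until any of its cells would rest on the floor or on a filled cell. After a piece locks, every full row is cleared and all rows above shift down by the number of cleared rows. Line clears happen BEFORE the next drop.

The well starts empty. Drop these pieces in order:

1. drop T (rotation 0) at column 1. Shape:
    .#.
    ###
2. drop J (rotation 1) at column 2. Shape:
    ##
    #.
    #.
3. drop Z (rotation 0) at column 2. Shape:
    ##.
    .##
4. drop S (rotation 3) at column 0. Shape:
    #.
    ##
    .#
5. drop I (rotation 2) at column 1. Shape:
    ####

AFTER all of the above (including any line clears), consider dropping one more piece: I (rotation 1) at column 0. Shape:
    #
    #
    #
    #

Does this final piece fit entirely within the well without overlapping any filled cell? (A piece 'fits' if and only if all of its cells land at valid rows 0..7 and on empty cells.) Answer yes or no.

Answer: yes

Derivation:
Drop 1: T rot0 at col 1 lands with bottom-row=0; cleared 0 line(s) (total 0); column heights now [0 1 2 1 0], max=2
Drop 2: J rot1 at col 2 lands with bottom-row=2; cleared 0 line(s) (total 0); column heights now [0 1 5 5 0], max=5
Drop 3: Z rot0 at col 2 lands with bottom-row=5; cleared 0 line(s) (total 0); column heights now [0 1 7 7 6], max=7
Drop 4: S rot3 at col 0 lands with bottom-row=1; cleared 0 line(s) (total 0); column heights now [4 3 7 7 6], max=7
Drop 5: I rot2 at col 1 lands with bottom-row=7; cleared 0 line(s) (total 0); column heights now [4 8 8 8 8], max=8
Test piece I rot1 at col 0 (width 1): heights before test = [4 8 8 8 8]; fits = True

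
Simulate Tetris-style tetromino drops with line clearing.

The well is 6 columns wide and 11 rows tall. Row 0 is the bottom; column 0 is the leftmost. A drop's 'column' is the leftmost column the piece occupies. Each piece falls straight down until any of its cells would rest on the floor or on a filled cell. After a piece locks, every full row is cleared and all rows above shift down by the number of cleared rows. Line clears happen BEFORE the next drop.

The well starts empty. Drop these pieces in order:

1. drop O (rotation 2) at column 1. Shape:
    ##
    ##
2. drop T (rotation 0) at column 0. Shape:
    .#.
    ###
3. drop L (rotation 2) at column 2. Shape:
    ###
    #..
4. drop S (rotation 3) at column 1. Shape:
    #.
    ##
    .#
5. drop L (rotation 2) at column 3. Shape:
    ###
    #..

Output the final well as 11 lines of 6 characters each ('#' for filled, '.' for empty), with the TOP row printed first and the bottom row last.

Drop 1: O rot2 at col 1 lands with bottom-row=0; cleared 0 line(s) (total 0); column heights now [0 2 2 0 0 0], max=2
Drop 2: T rot0 at col 0 lands with bottom-row=2; cleared 0 line(s) (total 0); column heights now [3 4 3 0 0 0], max=4
Drop 3: L rot2 at col 2 lands with bottom-row=3; cleared 0 line(s) (total 0); column heights now [3 4 5 5 5 0], max=5
Drop 4: S rot3 at col 1 lands with bottom-row=5; cleared 0 line(s) (total 0); column heights now [3 8 7 5 5 0], max=8
Drop 5: L rot2 at col 3 lands with bottom-row=5; cleared 0 line(s) (total 0); column heights now [3 8 7 7 7 7], max=8

Answer: ......
......
......
.#....
.#####
..##..
..###.
.##...
###...
.##...
.##...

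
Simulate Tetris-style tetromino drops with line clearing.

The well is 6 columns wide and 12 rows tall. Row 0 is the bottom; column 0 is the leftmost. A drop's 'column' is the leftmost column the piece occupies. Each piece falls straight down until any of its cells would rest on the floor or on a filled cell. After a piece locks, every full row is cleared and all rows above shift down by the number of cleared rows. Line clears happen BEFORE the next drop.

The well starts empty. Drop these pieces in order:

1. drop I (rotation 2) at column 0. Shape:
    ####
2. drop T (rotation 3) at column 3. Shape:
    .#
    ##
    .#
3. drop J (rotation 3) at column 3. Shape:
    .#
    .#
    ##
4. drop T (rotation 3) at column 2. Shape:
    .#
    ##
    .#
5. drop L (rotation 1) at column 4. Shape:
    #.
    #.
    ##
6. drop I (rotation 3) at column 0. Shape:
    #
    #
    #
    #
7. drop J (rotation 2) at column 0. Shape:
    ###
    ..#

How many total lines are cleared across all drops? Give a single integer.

Drop 1: I rot2 at col 0 lands with bottom-row=0; cleared 0 line(s) (total 0); column heights now [1 1 1 1 0 0], max=1
Drop 2: T rot3 at col 3 lands with bottom-row=0; cleared 0 line(s) (total 0); column heights now [1 1 1 2 3 0], max=3
Drop 3: J rot3 at col 3 lands with bottom-row=3; cleared 0 line(s) (total 0); column heights now [1 1 1 4 6 0], max=6
Drop 4: T rot3 at col 2 lands with bottom-row=4; cleared 0 line(s) (total 0); column heights now [1 1 6 7 6 0], max=7
Drop 5: L rot1 at col 4 lands with bottom-row=6; cleared 0 line(s) (total 0); column heights now [1 1 6 7 9 7], max=9
Drop 6: I rot3 at col 0 lands with bottom-row=1; cleared 0 line(s) (total 0); column heights now [5 1 6 7 9 7], max=9
Drop 7: J rot2 at col 0 lands with bottom-row=6; cleared 0 line(s) (total 0); column heights now [8 8 8 7 9 7], max=9

Answer: 0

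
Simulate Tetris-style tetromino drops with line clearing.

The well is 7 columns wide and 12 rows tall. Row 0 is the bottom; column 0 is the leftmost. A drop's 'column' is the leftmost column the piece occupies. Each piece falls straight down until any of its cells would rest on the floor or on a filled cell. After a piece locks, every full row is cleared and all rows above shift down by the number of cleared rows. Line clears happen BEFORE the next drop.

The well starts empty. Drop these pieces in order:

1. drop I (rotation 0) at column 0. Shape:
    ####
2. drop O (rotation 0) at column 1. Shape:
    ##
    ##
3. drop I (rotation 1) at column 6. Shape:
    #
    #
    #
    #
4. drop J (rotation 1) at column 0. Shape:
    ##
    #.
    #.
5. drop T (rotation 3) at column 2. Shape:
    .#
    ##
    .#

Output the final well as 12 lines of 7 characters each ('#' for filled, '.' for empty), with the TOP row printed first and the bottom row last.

Drop 1: I rot0 at col 0 lands with bottom-row=0; cleared 0 line(s) (total 0); column heights now [1 1 1 1 0 0 0], max=1
Drop 2: O rot0 at col 1 lands with bottom-row=1; cleared 0 line(s) (total 0); column heights now [1 3 3 1 0 0 0], max=3
Drop 3: I rot1 at col 6 lands with bottom-row=0; cleared 0 line(s) (total 0); column heights now [1 3 3 1 0 0 4], max=4
Drop 4: J rot1 at col 0 lands with bottom-row=1; cleared 0 line(s) (total 0); column heights now [4 4 3 1 0 0 4], max=4
Drop 5: T rot3 at col 2 lands with bottom-row=2; cleared 0 line(s) (total 0); column heights now [4 4 4 5 0 0 4], max=5

Answer: .......
.......
.......
.......
.......
.......
.......
...#...
####..#
####..#
###...#
####..#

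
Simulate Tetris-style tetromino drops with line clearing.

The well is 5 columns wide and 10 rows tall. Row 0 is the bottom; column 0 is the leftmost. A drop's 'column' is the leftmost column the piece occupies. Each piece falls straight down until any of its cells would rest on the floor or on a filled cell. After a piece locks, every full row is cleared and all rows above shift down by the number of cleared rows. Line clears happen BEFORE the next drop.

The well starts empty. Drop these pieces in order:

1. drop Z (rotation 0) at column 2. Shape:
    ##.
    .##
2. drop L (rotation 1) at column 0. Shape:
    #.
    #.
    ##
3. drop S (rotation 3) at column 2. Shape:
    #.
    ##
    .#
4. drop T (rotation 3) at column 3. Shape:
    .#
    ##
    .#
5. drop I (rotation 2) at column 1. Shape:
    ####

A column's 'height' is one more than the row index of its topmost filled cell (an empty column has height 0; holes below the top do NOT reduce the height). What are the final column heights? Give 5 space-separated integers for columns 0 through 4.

Drop 1: Z rot0 at col 2 lands with bottom-row=0; cleared 0 line(s) (total 0); column heights now [0 0 2 2 1], max=2
Drop 2: L rot1 at col 0 lands with bottom-row=0; cleared 0 line(s) (total 0); column heights now [3 1 2 2 1], max=3
Drop 3: S rot3 at col 2 lands with bottom-row=2; cleared 0 line(s) (total 0); column heights now [3 1 5 4 1], max=5
Drop 4: T rot3 at col 3 lands with bottom-row=3; cleared 0 line(s) (total 0); column heights now [3 1 5 5 6], max=6
Drop 5: I rot2 at col 1 lands with bottom-row=6; cleared 0 line(s) (total 0); column heights now [3 7 7 7 7], max=7

Answer: 3 7 7 7 7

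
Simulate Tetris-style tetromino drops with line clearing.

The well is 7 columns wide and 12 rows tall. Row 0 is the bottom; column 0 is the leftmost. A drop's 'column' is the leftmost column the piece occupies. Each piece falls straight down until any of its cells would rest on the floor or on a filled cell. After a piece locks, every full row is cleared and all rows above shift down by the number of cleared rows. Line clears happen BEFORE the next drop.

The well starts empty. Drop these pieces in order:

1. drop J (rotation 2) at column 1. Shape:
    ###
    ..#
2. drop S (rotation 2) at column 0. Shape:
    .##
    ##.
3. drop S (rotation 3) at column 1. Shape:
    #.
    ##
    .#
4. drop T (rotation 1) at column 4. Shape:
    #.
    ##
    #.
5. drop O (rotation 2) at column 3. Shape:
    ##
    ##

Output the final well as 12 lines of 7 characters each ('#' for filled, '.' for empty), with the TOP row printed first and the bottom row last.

Drop 1: J rot2 at col 1 lands with bottom-row=0; cleared 0 line(s) (total 0); column heights now [0 2 2 2 0 0 0], max=2
Drop 2: S rot2 at col 0 lands with bottom-row=2; cleared 0 line(s) (total 0); column heights now [3 4 4 2 0 0 0], max=4
Drop 3: S rot3 at col 1 lands with bottom-row=4; cleared 0 line(s) (total 0); column heights now [3 7 6 2 0 0 0], max=7
Drop 4: T rot1 at col 4 lands with bottom-row=0; cleared 0 line(s) (total 0); column heights now [3 7 6 2 3 2 0], max=7
Drop 5: O rot2 at col 3 lands with bottom-row=3; cleared 0 line(s) (total 0); column heights now [3 7 6 5 5 2 0], max=7

Answer: .......
.......
.......
.......
.......
.#.....
.##....
..###..
.####..
##..#..
.#####.
...##..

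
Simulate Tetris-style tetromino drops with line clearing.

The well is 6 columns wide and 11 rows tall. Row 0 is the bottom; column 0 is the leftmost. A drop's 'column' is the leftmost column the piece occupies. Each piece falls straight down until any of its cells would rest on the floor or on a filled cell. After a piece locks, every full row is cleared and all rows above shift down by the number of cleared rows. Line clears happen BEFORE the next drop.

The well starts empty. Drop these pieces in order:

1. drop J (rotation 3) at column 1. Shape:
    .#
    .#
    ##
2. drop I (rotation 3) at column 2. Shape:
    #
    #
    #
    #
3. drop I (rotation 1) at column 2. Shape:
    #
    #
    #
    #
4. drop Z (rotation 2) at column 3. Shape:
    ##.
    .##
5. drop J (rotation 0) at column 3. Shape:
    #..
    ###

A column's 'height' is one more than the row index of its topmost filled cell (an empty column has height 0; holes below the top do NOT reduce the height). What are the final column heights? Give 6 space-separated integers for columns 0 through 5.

Drop 1: J rot3 at col 1 lands with bottom-row=0; cleared 0 line(s) (total 0); column heights now [0 1 3 0 0 0], max=3
Drop 2: I rot3 at col 2 lands with bottom-row=3; cleared 0 line(s) (total 0); column heights now [0 1 7 0 0 0], max=7
Drop 3: I rot1 at col 2 lands with bottom-row=7; cleared 0 line(s) (total 0); column heights now [0 1 11 0 0 0], max=11
Drop 4: Z rot2 at col 3 lands with bottom-row=0; cleared 0 line(s) (total 0); column heights now [0 1 11 2 2 1], max=11
Drop 5: J rot0 at col 3 lands with bottom-row=2; cleared 0 line(s) (total 0); column heights now [0 1 11 4 3 3], max=11

Answer: 0 1 11 4 3 3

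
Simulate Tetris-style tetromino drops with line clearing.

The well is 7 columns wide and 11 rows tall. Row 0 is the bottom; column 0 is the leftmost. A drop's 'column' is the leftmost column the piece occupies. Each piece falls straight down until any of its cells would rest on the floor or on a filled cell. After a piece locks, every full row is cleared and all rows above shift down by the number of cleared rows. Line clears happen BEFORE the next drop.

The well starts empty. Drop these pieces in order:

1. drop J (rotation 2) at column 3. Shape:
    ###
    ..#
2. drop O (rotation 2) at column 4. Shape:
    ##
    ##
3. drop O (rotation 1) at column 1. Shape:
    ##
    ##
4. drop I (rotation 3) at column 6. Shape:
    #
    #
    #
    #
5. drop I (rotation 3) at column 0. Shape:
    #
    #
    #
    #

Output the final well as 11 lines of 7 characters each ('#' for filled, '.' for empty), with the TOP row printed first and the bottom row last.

Answer: .......
.......
.......
.......
.......
.......
.......
.......
#...###
#...###
###..##

Derivation:
Drop 1: J rot2 at col 3 lands with bottom-row=0; cleared 0 line(s) (total 0); column heights now [0 0 0 2 2 2 0], max=2
Drop 2: O rot2 at col 4 lands with bottom-row=2; cleared 0 line(s) (total 0); column heights now [0 0 0 2 4 4 0], max=4
Drop 3: O rot1 at col 1 lands with bottom-row=0; cleared 0 line(s) (total 0); column heights now [0 2 2 2 4 4 0], max=4
Drop 4: I rot3 at col 6 lands with bottom-row=0; cleared 0 line(s) (total 0); column heights now [0 2 2 2 4 4 4], max=4
Drop 5: I rot3 at col 0 lands with bottom-row=0; cleared 1 line(s) (total 1); column heights now [3 1 1 0 3 3 3], max=3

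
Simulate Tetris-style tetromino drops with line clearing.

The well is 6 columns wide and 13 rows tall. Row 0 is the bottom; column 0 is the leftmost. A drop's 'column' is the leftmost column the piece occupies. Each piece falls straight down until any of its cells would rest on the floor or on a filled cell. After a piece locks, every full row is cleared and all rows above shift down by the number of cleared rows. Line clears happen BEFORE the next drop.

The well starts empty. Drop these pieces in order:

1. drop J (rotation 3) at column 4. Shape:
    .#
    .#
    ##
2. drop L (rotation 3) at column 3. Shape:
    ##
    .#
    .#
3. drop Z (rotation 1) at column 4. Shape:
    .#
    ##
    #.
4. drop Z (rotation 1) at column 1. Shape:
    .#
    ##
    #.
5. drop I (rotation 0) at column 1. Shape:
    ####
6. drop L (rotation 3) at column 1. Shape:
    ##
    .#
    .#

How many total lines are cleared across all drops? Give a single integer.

Drop 1: J rot3 at col 4 lands with bottom-row=0; cleared 0 line(s) (total 0); column heights now [0 0 0 0 1 3], max=3
Drop 2: L rot3 at col 3 lands with bottom-row=1; cleared 0 line(s) (total 0); column heights now [0 0 0 4 4 3], max=4
Drop 3: Z rot1 at col 4 lands with bottom-row=4; cleared 0 line(s) (total 0); column heights now [0 0 0 4 6 7], max=7
Drop 4: Z rot1 at col 1 lands with bottom-row=0; cleared 0 line(s) (total 0); column heights now [0 2 3 4 6 7], max=7
Drop 5: I rot0 at col 1 lands with bottom-row=6; cleared 0 line(s) (total 0); column heights now [0 7 7 7 7 7], max=7
Drop 6: L rot3 at col 1 lands with bottom-row=7; cleared 0 line(s) (total 0); column heights now [0 10 10 7 7 7], max=10

Answer: 0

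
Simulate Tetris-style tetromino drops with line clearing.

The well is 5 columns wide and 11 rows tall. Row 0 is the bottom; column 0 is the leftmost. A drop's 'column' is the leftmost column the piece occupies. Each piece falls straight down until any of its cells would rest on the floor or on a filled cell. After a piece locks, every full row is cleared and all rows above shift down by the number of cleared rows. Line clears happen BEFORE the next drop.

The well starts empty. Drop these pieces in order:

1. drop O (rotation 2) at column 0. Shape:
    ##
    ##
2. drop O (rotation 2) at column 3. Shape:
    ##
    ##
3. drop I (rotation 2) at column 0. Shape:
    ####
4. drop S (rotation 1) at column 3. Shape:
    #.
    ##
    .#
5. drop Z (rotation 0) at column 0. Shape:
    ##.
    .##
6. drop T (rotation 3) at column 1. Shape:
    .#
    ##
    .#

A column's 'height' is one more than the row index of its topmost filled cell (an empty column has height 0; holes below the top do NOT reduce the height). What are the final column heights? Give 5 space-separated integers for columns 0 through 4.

Drop 1: O rot2 at col 0 lands with bottom-row=0; cleared 0 line(s) (total 0); column heights now [2 2 0 0 0], max=2
Drop 2: O rot2 at col 3 lands with bottom-row=0; cleared 0 line(s) (total 0); column heights now [2 2 0 2 2], max=2
Drop 3: I rot2 at col 0 lands with bottom-row=2; cleared 0 line(s) (total 0); column heights now [3 3 3 3 2], max=3
Drop 4: S rot1 at col 3 lands with bottom-row=2; cleared 1 line(s) (total 1); column heights now [2 2 0 4 3], max=4
Drop 5: Z rot0 at col 0 lands with bottom-row=2; cleared 0 line(s) (total 1); column heights now [4 4 3 4 3], max=4
Drop 6: T rot3 at col 1 lands with bottom-row=3; cleared 0 line(s) (total 1); column heights now [4 5 6 4 3], max=6

Answer: 4 5 6 4 3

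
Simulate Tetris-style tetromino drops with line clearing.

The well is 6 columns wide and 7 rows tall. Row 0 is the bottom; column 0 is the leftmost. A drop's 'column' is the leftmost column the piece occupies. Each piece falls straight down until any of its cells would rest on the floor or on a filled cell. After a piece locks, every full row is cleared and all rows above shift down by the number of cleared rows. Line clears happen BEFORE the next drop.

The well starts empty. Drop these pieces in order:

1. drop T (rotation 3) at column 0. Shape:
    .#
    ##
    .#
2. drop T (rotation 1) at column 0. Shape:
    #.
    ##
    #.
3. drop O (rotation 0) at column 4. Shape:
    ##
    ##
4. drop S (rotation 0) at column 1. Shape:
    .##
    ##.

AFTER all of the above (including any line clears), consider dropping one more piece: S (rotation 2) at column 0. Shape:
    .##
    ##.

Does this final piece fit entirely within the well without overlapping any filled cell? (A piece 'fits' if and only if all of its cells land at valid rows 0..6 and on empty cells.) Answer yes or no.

Drop 1: T rot3 at col 0 lands with bottom-row=0; cleared 0 line(s) (total 0); column heights now [2 3 0 0 0 0], max=3
Drop 2: T rot1 at col 0 lands with bottom-row=2; cleared 0 line(s) (total 0); column heights now [5 4 0 0 0 0], max=5
Drop 3: O rot0 at col 4 lands with bottom-row=0; cleared 0 line(s) (total 0); column heights now [5 4 0 0 2 2], max=5
Drop 4: S rot0 at col 1 lands with bottom-row=4; cleared 0 line(s) (total 0); column heights now [5 5 6 6 2 2], max=6
Test piece S rot2 at col 0 (width 3): heights before test = [5 5 6 6 2 2]; fits = True

Answer: yes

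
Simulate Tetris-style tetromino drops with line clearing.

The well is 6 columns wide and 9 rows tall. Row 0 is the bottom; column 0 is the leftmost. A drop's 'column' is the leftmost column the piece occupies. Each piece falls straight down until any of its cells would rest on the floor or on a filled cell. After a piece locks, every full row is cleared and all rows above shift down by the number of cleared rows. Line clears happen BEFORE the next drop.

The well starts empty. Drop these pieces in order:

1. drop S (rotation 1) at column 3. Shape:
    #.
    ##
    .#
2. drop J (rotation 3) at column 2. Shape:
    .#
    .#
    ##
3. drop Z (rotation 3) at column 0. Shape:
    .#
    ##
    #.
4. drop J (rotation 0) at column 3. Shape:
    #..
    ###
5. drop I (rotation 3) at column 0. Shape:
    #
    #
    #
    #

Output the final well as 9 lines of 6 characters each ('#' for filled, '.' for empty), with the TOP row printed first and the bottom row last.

Drop 1: S rot1 at col 3 lands with bottom-row=0; cleared 0 line(s) (total 0); column heights now [0 0 0 3 2 0], max=3
Drop 2: J rot3 at col 2 lands with bottom-row=3; cleared 0 line(s) (total 0); column heights now [0 0 4 6 2 0], max=6
Drop 3: Z rot3 at col 0 lands with bottom-row=0; cleared 0 line(s) (total 0); column heights now [2 3 4 6 2 0], max=6
Drop 4: J rot0 at col 3 lands with bottom-row=6; cleared 0 line(s) (total 0); column heights now [2 3 4 8 7 7], max=8
Drop 5: I rot3 at col 0 lands with bottom-row=2; cleared 0 line(s) (total 0); column heights now [6 3 4 8 7 7], max=8

Answer: ......
...#..
...###
#..#..
#..#..
#.##..
##.#..
##.##.
#...#.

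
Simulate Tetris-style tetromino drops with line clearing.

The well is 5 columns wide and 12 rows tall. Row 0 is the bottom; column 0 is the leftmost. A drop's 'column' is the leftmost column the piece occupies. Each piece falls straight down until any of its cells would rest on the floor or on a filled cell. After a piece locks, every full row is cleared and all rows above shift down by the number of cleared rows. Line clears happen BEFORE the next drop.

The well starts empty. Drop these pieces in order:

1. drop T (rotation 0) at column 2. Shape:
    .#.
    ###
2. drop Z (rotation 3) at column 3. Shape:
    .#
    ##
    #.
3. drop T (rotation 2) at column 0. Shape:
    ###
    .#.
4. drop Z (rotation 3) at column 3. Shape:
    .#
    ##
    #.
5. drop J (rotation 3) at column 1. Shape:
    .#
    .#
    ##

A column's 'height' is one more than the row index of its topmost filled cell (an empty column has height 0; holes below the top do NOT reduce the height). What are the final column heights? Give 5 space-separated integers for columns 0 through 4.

Answer: 2 3 5 6 7

Derivation:
Drop 1: T rot0 at col 2 lands with bottom-row=0; cleared 0 line(s) (total 0); column heights now [0 0 1 2 1], max=2
Drop 2: Z rot3 at col 3 lands with bottom-row=2; cleared 0 line(s) (total 0); column heights now [0 0 1 4 5], max=5
Drop 3: T rot2 at col 0 lands with bottom-row=0; cleared 0 line(s) (total 0); column heights now [2 2 2 4 5], max=5
Drop 4: Z rot3 at col 3 lands with bottom-row=4; cleared 0 line(s) (total 0); column heights now [2 2 2 6 7], max=7
Drop 5: J rot3 at col 1 lands with bottom-row=2; cleared 0 line(s) (total 0); column heights now [2 3 5 6 7], max=7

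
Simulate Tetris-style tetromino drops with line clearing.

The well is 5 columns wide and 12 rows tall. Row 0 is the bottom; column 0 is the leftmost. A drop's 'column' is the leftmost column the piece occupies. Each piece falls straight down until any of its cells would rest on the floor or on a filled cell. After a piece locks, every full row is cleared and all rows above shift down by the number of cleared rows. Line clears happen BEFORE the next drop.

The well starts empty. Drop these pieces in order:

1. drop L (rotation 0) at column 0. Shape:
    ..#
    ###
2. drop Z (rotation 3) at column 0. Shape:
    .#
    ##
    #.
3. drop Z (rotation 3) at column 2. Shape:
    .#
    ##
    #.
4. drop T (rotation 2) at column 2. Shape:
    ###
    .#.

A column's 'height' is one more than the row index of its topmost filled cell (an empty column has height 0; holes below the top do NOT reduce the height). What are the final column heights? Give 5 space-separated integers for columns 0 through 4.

Answer: 3 4 7 7 7

Derivation:
Drop 1: L rot0 at col 0 lands with bottom-row=0; cleared 0 line(s) (total 0); column heights now [1 1 2 0 0], max=2
Drop 2: Z rot3 at col 0 lands with bottom-row=1; cleared 0 line(s) (total 0); column heights now [3 4 2 0 0], max=4
Drop 3: Z rot3 at col 2 lands with bottom-row=2; cleared 0 line(s) (total 0); column heights now [3 4 4 5 0], max=5
Drop 4: T rot2 at col 2 lands with bottom-row=5; cleared 0 line(s) (total 0); column heights now [3 4 7 7 7], max=7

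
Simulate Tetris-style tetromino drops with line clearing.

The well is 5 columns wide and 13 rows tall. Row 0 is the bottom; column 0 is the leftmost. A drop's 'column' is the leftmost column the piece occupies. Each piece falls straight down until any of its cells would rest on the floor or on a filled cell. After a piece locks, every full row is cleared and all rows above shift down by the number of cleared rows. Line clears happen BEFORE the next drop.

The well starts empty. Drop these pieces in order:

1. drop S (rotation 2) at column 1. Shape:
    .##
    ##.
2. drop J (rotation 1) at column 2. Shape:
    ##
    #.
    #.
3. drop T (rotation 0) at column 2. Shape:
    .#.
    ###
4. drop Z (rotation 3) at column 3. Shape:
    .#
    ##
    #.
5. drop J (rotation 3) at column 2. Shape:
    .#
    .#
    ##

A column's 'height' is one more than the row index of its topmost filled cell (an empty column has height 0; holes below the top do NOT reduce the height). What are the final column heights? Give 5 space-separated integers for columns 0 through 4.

Drop 1: S rot2 at col 1 lands with bottom-row=0; cleared 0 line(s) (total 0); column heights now [0 1 2 2 0], max=2
Drop 2: J rot1 at col 2 lands with bottom-row=2; cleared 0 line(s) (total 0); column heights now [0 1 5 5 0], max=5
Drop 3: T rot0 at col 2 lands with bottom-row=5; cleared 0 line(s) (total 0); column heights now [0 1 6 7 6], max=7
Drop 4: Z rot3 at col 3 lands with bottom-row=7; cleared 0 line(s) (total 0); column heights now [0 1 6 9 10], max=10
Drop 5: J rot3 at col 2 lands with bottom-row=9; cleared 0 line(s) (total 0); column heights now [0 1 10 12 10], max=12

Answer: 0 1 10 12 10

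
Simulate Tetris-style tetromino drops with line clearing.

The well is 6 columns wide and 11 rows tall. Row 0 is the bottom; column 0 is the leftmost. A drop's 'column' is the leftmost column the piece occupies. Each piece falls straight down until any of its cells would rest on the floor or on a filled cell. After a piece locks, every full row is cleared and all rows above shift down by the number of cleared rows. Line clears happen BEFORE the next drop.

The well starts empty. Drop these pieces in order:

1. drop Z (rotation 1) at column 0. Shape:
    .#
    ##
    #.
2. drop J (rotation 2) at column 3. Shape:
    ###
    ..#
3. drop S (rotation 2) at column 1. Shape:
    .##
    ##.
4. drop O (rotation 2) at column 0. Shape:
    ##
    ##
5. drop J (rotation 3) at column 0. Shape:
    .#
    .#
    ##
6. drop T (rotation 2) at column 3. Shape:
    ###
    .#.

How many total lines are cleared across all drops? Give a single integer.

Drop 1: Z rot1 at col 0 lands with bottom-row=0; cleared 0 line(s) (total 0); column heights now [2 3 0 0 0 0], max=3
Drop 2: J rot2 at col 3 lands with bottom-row=0; cleared 0 line(s) (total 0); column heights now [2 3 0 2 2 2], max=3
Drop 3: S rot2 at col 1 lands with bottom-row=3; cleared 0 line(s) (total 0); column heights now [2 4 5 5 2 2], max=5
Drop 4: O rot2 at col 0 lands with bottom-row=4; cleared 0 line(s) (total 0); column heights now [6 6 5 5 2 2], max=6
Drop 5: J rot3 at col 0 lands with bottom-row=6; cleared 0 line(s) (total 0); column heights now [7 9 5 5 2 2], max=9
Drop 6: T rot2 at col 3 lands with bottom-row=4; cleared 0 line(s) (total 0); column heights now [7 9 5 6 6 6], max=9

Answer: 0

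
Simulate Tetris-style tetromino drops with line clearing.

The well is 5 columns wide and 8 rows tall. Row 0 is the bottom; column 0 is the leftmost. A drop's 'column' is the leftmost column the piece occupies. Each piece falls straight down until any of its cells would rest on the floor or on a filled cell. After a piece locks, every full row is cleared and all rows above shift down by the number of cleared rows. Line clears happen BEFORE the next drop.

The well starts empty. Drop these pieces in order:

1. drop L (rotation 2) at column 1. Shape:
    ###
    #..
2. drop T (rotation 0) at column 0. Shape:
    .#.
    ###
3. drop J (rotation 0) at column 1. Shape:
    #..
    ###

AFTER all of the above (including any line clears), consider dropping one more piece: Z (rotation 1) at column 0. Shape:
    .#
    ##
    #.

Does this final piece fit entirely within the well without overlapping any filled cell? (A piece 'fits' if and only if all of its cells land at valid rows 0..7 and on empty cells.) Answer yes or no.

Answer: yes

Derivation:
Drop 1: L rot2 at col 1 lands with bottom-row=0; cleared 0 line(s) (total 0); column heights now [0 2 2 2 0], max=2
Drop 2: T rot0 at col 0 lands with bottom-row=2; cleared 0 line(s) (total 0); column heights now [3 4 3 2 0], max=4
Drop 3: J rot0 at col 1 lands with bottom-row=4; cleared 0 line(s) (total 0); column heights now [3 6 5 5 0], max=6
Test piece Z rot1 at col 0 (width 2): heights before test = [3 6 5 5 0]; fits = True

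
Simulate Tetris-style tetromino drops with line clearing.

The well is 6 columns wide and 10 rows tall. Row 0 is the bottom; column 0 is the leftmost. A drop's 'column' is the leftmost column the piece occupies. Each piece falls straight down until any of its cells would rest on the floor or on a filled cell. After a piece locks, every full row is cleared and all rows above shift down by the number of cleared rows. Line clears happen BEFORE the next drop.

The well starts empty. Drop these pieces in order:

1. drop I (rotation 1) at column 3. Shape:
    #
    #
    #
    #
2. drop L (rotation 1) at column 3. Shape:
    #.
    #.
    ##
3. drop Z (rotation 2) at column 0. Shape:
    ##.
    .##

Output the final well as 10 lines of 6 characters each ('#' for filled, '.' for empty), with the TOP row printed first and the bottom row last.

Drop 1: I rot1 at col 3 lands with bottom-row=0; cleared 0 line(s) (total 0); column heights now [0 0 0 4 0 0], max=4
Drop 2: L rot1 at col 3 lands with bottom-row=4; cleared 0 line(s) (total 0); column heights now [0 0 0 7 5 0], max=7
Drop 3: Z rot2 at col 0 lands with bottom-row=0; cleared 0 line(s) (total 0); column heights now [2 2 1 7 5 0], max=7

Answer: ......
......
......
...#..
...#..
...##.
...#..
...#..
##.#..
.###..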